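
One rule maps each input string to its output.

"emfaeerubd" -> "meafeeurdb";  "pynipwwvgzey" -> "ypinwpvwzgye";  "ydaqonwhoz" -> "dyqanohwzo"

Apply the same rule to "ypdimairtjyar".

Looking at the pairs, the operation is to swap each adjacent pair of characters (1↔2, 3↔4, ...).
"ypdimairtjyar" → "pyidamrijtayr".

pyidamrijtayr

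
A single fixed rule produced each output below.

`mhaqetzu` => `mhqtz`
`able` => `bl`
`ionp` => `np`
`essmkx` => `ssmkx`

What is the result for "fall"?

Rule — remove every vowel.
Applying that to "fall" gives "fll".

fll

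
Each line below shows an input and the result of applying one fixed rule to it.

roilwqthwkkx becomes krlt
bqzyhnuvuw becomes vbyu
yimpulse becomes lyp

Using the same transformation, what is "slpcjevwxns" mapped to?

What's happening: move the last 3 characters to the front (rotate right by 3), then keep one character in every 3, starting at position 1 (positions 1st, 4th, 7th, ...).
"slpcjevwxns" → "xnsslpcjevw" → "xscv".

xscv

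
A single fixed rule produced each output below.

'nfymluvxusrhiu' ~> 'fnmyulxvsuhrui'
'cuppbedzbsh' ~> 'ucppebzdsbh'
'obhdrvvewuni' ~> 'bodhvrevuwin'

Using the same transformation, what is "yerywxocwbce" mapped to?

In each case the input is transformed by: swap each adjacent pair of characters (1↔2, 3↔4, ...).
Applying that to "yerywxocwbce" gives "eyyrxwcobwec".

eyyrxwcobwec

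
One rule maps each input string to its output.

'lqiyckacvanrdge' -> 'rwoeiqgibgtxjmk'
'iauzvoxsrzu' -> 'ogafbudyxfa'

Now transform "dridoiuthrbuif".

Each output is the input with this applied: shift every letter 6 places forward in the alphabet (wrapping around).
On "dridoiuthrbuif" that produces "jxojuoaznxhaol".

jxojuoaznxhaol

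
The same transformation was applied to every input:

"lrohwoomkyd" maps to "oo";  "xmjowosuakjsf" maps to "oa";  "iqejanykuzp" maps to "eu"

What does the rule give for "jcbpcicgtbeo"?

The transformation: keep one character in every 3, starting at position 3 (positions 3rd, 6th, 9th, ...), then keep only the vowels.
On "jcbpcicgtbeo": the first step gives "bito", and the second then gives "io".

io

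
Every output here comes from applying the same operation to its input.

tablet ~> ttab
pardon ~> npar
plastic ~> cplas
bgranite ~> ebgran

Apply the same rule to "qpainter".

Rule — move the last 3 characters to the front (rotate right by 3), then delete the first 2 characters.
On "qpainter": the first step gives "terqpain", and the second then gives "rqpain".

rqpain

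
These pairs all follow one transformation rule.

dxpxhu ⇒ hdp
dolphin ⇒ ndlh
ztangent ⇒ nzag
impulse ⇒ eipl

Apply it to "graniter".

egai

Looking at the pairs, the operation is to keep every other character starting from the first (positions 1st, 3rd, 5th, ...), then move the last character to the front.
Applying both steps to "graniter": "gaie", then "egai".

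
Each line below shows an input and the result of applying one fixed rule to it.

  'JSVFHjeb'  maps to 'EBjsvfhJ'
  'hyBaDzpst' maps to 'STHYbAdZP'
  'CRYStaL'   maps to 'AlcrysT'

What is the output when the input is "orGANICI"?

ciORgani

What's happening: move the last 2 characters to the front (rotate right by 2), then flip the case of every letter.
For "orGANICI" the result is "ciORgani".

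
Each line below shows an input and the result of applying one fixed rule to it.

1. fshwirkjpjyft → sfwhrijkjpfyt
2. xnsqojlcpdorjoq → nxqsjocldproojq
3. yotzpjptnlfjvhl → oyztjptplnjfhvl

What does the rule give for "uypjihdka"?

The pattern: swap each adjacent pair of characters (1↔2, 3↔4, ...).
On "uypjihdka" that produces "yujphikda".

yujphikda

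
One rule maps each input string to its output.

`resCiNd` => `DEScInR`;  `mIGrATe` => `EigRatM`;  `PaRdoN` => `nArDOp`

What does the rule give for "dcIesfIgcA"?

Each output is the input with this applied: flip the case of every letter, then swap the first and last characters.
For "dcIesfIgcA", step one produces "DCiESFiGCa"; step two turns that into "aCiESFiGCD".

aCiESFiGCD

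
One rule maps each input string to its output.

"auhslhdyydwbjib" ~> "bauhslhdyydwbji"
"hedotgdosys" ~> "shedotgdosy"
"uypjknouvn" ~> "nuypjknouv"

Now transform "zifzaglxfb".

bzifzaglxf

In each case the input is transformed by: move the last character to the front.
Doing the same to "zifzaglxfb": "bzifzaglxf".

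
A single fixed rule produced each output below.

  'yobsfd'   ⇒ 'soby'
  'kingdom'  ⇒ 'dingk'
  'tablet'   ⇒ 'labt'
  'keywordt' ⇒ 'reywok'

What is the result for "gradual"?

Rule — delete the last 2 characters, then swap the first and last characters.
Applying both steps to "gradual": "gradu", then "uradg".

uradg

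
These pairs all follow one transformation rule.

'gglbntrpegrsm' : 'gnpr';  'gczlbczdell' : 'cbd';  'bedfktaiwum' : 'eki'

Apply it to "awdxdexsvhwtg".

Looking at the pairs, the operation is to move the last character to the front, then keep one character in every 3, starting at position 3 (positions 3rd, 6th, 9th, ...).
On "awdxdexsvhwtg": the first step gives "gawdxdexsvhwt", and the second then gives "wdsw".

wdsw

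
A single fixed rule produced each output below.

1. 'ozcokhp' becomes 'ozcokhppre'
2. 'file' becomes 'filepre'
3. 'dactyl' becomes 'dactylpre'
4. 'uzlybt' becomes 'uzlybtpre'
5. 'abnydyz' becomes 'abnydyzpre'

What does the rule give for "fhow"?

fhowpre

The transformation: append "pre".
"fhow" → "fhowpre".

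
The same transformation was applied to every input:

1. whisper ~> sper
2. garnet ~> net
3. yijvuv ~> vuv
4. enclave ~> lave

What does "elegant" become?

Looking at the pairs, the operation is to delete the first 3 characters.
So "elegant" becomes "gant".

gant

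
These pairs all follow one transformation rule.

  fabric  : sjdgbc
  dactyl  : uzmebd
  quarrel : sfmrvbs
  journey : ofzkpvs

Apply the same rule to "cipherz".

The rule is to shift every letter 1 place forward in the alphabet (wrapping around), then move the last 3 characters to the front (rotate right by 3).
Starting from "cipherz": after the first operation, "djqifsa"; after the second, "fsadjqi".
(Check on "fabric": → "gbcsjd" → "sjdgbc" ✓)

fsadjqi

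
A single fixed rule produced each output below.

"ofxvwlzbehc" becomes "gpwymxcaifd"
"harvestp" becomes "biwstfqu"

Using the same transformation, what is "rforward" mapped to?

Rule — swap each adjacent pair of characters (1↔2, 3↔4, ...), then shift every letter 1 place forward in the alphabet (wrapping around).
So "rforward" becomes "gsspbxes".

gsspbxes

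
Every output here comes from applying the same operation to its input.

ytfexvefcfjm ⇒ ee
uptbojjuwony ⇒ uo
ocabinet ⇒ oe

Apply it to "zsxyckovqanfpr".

The pattern: keep one character in every 3, starting at position 1 (positions 1st, 4th, 7th, ...), then keep only the vowels.
"zsxyckovqanfpr" → "zyoap" → "oa".
(Check on "uptbojjuwony": → "ubjo" → "uo" ✓)

oa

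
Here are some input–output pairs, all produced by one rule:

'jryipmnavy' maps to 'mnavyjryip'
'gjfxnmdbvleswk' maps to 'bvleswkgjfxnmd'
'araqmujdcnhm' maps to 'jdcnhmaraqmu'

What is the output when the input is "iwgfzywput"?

ywputiwgfz

The rule is to swap the front and back halves of the string.
Applying that to "iwgfzywput" gives "ywputiwgfz".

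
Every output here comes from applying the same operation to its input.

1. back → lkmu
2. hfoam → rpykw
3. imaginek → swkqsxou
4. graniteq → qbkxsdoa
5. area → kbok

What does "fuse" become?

peco

What's happening: shift every letter 10 places forward in the alphabet (wrapping around).
Applying that to "fuse" gives "peco".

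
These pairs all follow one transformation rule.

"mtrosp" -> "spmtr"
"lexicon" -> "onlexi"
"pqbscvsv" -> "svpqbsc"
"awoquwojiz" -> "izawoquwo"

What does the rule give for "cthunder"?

ercthun

The pattern: move the last 2 characters to the front (rotate right by 2), then delete the last character.
Working it through for "cthunder": intermediate "ercthund", final "ercthun".
(Check on "awoquwojiz": → "izawoquwoj" → "izawoquwo" ✓)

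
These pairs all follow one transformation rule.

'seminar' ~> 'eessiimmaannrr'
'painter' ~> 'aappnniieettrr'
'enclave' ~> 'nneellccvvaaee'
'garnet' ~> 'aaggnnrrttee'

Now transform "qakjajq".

aaqqjjkkjjaaqq

In each case the input is transformed by: swap each adjacent pair of characters (1↔2, 3↔4, ...), then double every character.
Working it through for "qakjajq": intermediate "aqjkjaq", final "aaqqjjkkjjaaqq".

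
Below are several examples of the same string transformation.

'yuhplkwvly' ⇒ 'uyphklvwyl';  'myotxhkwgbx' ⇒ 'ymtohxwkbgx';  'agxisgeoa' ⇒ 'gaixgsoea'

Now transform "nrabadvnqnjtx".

rnbadanvnqtjx

In each case the input is transformed by: swap each adjacent pair of characters (1↔2, 3↔4, ...).
Doing the same to "nrabadvnqnjtx": "rnbadanvnqtjx".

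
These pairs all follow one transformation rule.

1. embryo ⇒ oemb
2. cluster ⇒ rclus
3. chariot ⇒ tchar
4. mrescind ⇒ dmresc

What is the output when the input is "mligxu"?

umli

The transformation: move the last 3 characters to the front (rotate right by 3), then delete the first 2 characters.
For "mligxu", step one produces "gxumli"; step two turns that into "umli".
(Check on "mrescind": → "indmresc" → "dmresc" ✓)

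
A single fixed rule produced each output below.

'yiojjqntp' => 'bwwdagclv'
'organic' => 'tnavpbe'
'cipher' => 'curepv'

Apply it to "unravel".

In each case the input is transformed by: shift every letter 13 places forward in the alphabet (wrapping around) — i.e. ROT13, then move the first 2 characters to the end (rotate left by 2).
Working it through for "unravel": intermediate "haeniry", final "eniryha".
(Check on "yiojjqntp": → "lvbwwdagc" → "bwwdagclv" ✓)

eniryha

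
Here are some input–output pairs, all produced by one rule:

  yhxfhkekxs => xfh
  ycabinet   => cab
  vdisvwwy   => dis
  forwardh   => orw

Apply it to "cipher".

In each case the input is transformed by: swap the front and back halves of the string, then keep only the last 3 characters.
Applying both steps to "cipher": "hercip", then "cip".

cip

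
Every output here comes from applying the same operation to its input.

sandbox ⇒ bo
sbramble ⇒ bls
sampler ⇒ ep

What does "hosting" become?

ho

What's happening: sort the characters into alphabetical order, then keep one character in every 3, starting at position 2 (positions 2nd, 5th, 8th, ...).
"hosting" → "ho".
(Check on "sampler": → "aelmprs" → "ep" ✓)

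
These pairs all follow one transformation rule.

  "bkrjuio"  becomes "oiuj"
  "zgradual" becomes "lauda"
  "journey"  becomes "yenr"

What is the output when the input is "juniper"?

Looking at the pairs, the operation is to reverse the string, then delete the last 3 characters.
For "juniper", step one produces "repinuj"; step two turns that into "repi".

repi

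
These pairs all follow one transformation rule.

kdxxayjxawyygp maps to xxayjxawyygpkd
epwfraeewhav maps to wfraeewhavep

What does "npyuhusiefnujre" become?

What's happening: move the first 2 characters to the end (rotate left by 2).
For "npyuhusiefnujre" the result is "yuhusiefnujrenp".

yuhusiefnujrenp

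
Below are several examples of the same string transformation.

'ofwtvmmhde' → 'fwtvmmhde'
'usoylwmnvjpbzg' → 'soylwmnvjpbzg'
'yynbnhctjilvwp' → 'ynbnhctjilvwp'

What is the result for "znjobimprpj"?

What's happening: delete the first character.
"znjobimprpj" → "njobimprpj".

njobimprpj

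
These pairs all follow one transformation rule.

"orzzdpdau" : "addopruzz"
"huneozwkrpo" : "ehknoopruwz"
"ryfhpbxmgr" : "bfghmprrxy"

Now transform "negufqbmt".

befgmnqtu

Each output is the input with this applied: sort the characters into alphabetical order.
So "negufqbmt" becomes "befgmnqtu".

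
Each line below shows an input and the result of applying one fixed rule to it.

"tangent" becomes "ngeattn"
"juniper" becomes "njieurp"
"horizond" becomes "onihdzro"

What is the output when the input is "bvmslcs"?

Looking at the pairs, the operation is to sort the characters into reverse alphabetical order, then move the first 3 characters to the end (rotate left by 3).
On "bvmslcs": the first step gives "vssmlcb", and the second then gives "mlcbvss".

mlcbvss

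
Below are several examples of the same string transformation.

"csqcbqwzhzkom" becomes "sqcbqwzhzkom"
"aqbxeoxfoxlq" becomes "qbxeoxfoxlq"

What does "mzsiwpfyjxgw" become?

Rule — delete the first character.
So "mzsiwpfyjxgw" becomes "zsiwpfyjxgw".

zsiwpfyjxgw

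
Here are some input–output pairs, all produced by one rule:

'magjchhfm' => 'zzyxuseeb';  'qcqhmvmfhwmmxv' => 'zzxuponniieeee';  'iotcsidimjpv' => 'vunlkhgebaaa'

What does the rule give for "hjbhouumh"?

The pattern: shift every letter 8 places backward in the alphabet (wrapping around), then sort the characters into reverse alphabetical order.
Applying both steps to "hjbhouumh": "zbtzgmmez", then "zzztmmgeb".

zzztmmgeb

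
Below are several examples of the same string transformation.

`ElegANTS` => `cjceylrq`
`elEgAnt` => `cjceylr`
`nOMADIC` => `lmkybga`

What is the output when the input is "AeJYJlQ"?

ychwhjo

Looking at the pairs, the operation is to shift every letter 2 places backward in the alphabet (wrapping around), then convert every letter to lowercase.
"AeJYJlQ" → "ychwhjo".
(Check on "elEgAnt": → "cjCeYlr" → "cjceylr" ✓)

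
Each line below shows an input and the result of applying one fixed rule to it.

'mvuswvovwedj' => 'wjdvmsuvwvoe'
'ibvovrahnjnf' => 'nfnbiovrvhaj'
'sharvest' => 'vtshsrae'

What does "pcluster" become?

srecpult

The rule is to swap each adjacent pair of characters (1↔2, 3↔4, ...), then move the last 3 characters to the front (rotate right by 3).
On "pcluster": the first step gives "cpultsre", and the second then gives "srecpult".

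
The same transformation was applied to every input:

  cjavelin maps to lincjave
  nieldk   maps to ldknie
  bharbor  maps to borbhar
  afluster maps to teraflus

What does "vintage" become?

agevint

Looking at the pairs, the operation is to move the last 3 characters to the front (rotate right by 3).
For "vintage" the result is "agevint".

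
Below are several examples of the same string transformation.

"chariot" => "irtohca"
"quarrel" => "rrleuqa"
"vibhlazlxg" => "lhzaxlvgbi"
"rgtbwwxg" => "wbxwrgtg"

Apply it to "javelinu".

lenijuva

In each case the input is transformed by: move the first 3 characters to the end (rotate left by 3), then swap each adjacent pair of characters (1↔2, 3↔4, ...).
On "javelinu": the first step gives "elinujav", and the second then gives "lenijuva".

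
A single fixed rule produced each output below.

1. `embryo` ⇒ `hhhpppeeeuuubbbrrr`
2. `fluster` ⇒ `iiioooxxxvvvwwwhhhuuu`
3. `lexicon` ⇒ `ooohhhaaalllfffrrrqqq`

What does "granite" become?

The rule is to repeat every character 3 times, then shift every letter 3 places forward in the alphabet (wrapping around).
For "granite", step one produces "gggrrraaannniiittteee"; step two turns that into "jjjuuudddqqqlllwwwhhh".
(Check on "embryo": → "eeemmmbbbrrryyyooo" → "hhhpppeeeuuubbbrrr" ✓)

jjjuuudddqqqlllwwwhhh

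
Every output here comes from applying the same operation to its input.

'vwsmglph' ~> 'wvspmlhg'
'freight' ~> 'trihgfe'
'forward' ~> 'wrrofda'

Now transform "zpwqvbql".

zwvqqplb

Each output is the input with this applied: sort the characters into reverse alphabetical order.
"zpwqvbql" → "zwvqqplb".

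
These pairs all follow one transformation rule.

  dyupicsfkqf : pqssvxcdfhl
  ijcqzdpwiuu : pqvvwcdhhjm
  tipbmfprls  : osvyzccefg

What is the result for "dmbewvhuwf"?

oqrsuzhijj

Looking at the pairs, the operation is to sort the characters into alphabetical order, then shift every letter 13 places forward in the alphabet (wrapping around) — i.e. ROT13.
On "dmbewvhuwf": the first step gives "bdefhmuvww", and the second then gives "oqrsuzhijj".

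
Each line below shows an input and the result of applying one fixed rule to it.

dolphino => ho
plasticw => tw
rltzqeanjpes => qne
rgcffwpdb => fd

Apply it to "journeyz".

nz

What's happening: keep one character in every 3, starting at position 2 (positions 2nd, 5th, 8th, ...), then delete the first character.
Starting from "journeyz": after the first operation, "onz"; after the second, "nz".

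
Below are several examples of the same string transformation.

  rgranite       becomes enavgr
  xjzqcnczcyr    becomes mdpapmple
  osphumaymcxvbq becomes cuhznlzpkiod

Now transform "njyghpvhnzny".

ltuciuamal

The rule is to shift every letter 13 places forward in the alphabet (wrapping around) — i.e. ROT13, then delete the first 2 characters.
Applying both steps to "njyghpvhnzny": "awltuciuamal", then "ltuciuamal".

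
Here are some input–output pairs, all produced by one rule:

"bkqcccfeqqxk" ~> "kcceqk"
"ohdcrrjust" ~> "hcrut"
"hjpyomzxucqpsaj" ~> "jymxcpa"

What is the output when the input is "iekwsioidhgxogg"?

Rule — keep every other character starting from the second (positions 2nd, 4th, 6th, ...).
On "iekwsioidhgxogg" that produces "ewiihxg".

ewiihxg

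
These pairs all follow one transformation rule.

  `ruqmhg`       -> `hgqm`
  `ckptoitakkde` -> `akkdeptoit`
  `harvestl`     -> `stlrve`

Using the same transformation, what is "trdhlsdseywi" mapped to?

The pattern: delete the first 2 characters, then swap the front and back halves of the string.
Applying that to "trdhlsdseywi" gives "seywidhlsd".

seywidhlsd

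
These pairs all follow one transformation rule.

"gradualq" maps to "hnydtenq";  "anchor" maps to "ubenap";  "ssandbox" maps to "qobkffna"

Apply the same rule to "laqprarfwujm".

esjhwzyndcen

Looking at the pairs, the operation is to swap the front and back halves of the string, then shift every letter 13 places forward in the alphabet (wrapping around) — i.e. ROT13.
On "laqprarfwujm": the first step gives "rfwujmlaqpra", and the second then gives "esjhwzyndcen".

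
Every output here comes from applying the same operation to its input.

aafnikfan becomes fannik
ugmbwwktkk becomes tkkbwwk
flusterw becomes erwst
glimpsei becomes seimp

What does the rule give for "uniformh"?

Each output is the input with this applied: delete the first 3 characters, then move the last 3 characters to the front (rotate right by 3).
For "uniformh", step one produces "formh"; step two turns that into "rmhfo".

rmhfo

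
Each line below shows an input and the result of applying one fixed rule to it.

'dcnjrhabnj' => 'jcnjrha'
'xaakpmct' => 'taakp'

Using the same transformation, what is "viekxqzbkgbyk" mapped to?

kiekxqzbkg

In each case the input is transformed by: swap the first and last characters, then delete the last 3 characters.
Applying both steps to "viekxqzbkgbyk": "kiekxqzbkgbyv", then "kiekxqzbkg".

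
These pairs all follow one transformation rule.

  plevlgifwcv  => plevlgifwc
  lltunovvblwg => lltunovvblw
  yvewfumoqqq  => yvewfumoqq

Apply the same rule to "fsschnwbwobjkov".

The rule is to delete the last character.
Applying that to "fsschnwbwobjkov" gives "fsschnwbwobjko".

fsschnwbwobjko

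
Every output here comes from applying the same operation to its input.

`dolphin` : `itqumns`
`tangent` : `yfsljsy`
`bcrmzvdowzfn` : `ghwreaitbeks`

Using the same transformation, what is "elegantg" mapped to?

jqjlfsyl

The rule is to shift every letter 5 places forward in the alphabet (wrapping around).
"elegantg" → "jqjlfsyl".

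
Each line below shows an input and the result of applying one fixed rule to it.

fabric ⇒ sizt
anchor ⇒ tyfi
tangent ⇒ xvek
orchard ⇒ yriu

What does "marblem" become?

scvd

The pattern: shift every letter 9 places backward in the alphabet (wrapping around), then keep only the last 4 characters.
Working it through for "marblem": intermediate "driscvd", final "scvd".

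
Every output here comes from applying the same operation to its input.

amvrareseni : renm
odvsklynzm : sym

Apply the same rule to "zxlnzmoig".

The transformation: move the first 2 characters to the end (rotate left by 2), then keep one character in every 3, starting at position 2 (positions 2nd, 5th, 8th, ...).
On "zxlnzmoig": the first step gives "lnzmoigzx", and the second then gives "noz".

noz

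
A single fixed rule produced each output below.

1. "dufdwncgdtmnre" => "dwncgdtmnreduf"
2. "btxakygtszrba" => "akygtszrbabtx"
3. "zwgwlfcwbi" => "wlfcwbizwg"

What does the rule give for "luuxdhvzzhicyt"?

Rule — move the first 3 characters to the end (rotate left by 3).
On "luuxdhvzzhicyt" that produces "xdhvzzhicytluu".

xdhvzzhicytluu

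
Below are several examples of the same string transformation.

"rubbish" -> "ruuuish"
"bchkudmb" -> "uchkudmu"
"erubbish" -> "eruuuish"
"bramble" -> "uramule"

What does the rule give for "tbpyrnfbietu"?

tupyrnfuietu

The transformation: replace every "b" with "u".
So "tbpyrnfbietu" becomes "tupyrnfuietu".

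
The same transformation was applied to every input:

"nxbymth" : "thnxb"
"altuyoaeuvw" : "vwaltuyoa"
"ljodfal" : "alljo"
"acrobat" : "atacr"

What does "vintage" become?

The transformation: move the last 2 characters to the front (rotate right by 2), then delete the last 2 characters.
For "vintage" the result is "gevin".

gevin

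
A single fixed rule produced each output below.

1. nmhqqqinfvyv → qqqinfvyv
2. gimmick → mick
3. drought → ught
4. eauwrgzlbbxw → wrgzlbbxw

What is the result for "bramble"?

Looking at the pairs, the operation is to delete the first 3 characters.
Applying that to "bramble" gives "mble".

mble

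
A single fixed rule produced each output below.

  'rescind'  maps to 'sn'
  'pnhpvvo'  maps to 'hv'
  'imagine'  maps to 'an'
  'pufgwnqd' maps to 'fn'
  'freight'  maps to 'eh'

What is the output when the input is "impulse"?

ps

In each case the input is transformed by: keep one character in every 3, starting at position 3 (positions 3rd, 6th, 9th, ...).
For "impulse" the result is "ps".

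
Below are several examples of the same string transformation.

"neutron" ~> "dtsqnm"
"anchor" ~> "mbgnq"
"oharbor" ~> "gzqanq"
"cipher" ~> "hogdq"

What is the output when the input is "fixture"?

Rule — shift every letter 1 place backward in the alphabet (wrapping around), then delete the first character.
"fixture" → "ehwstqd" → "hwstqd".

hwstqd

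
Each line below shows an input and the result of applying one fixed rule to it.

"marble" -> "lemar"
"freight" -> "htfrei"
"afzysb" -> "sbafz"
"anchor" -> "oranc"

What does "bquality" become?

tybqual

The rule is to move the last 2 characters to the front (rotate right by 2), then delete the last character.
On "bquality": the first step gives "tybquali", and the second then gives "tybqual".
(Check on "freight": → "htfreig" → "htfrei" ✓)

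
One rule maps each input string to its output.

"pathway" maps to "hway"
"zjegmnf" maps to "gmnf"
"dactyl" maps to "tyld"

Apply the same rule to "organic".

Rule — move the first 3 characters to the end (rotate left by 3), then keep only the first 4 characters.
"organic" → "anicorg" → "anic".

anic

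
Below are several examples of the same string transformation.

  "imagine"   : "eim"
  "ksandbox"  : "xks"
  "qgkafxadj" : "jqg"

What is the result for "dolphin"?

ndo

The rule is to move the first 2 characters to the end (rotate left by 2), then keep only the last 3 characters.
"dolphin" → "lphindo" → "ndo".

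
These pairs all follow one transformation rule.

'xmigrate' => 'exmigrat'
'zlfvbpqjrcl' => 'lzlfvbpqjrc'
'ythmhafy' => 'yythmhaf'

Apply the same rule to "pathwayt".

tpathway

Each output is the input with this applied: move the last character to the front.
For "pathwayt" the result is "tpathway".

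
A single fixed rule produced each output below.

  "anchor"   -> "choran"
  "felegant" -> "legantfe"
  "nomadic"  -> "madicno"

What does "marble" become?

The rule is to move the first 2 characters to the end (rotate left by 2).
For "marble" the result is "rblema".

rblema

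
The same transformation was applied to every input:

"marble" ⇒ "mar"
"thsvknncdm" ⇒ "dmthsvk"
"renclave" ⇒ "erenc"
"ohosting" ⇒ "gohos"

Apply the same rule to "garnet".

Each output is the input with this applied: swap the front and back halves of the string, then delete the first 3 characters.
On "garnet" that produces "gar".
(Check on "marble": → "blemar" → "mar" ✓)

gar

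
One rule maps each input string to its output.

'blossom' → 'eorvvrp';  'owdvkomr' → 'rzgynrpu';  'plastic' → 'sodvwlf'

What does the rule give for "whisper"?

zklvshu

The transformation: shift every letter 3 places forward in the alphabet (wrapping around).
For "whisper" the result is "zklvshu".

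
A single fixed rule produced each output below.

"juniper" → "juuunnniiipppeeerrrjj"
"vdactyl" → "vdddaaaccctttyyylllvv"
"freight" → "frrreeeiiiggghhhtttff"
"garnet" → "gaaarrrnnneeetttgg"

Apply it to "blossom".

blllooossssssooommmbb

The pattern: repeat every character 3 times, then move the first 2 characters to the end (rotate left by 2).
On "blossom": the first step gives "bbblllooossssssooommm", and the second then gives "blllooossssssooommmbb".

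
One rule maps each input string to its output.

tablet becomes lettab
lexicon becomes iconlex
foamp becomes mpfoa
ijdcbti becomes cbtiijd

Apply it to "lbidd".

In each case the input is transformed by: move the first 3 characters to the end (rotate left by 3).
On "lbidd" that produces "ddlbi".

ddlbi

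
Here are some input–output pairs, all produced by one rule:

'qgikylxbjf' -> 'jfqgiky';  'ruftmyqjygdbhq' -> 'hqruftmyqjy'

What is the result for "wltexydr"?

In each case the input is transformed by: move the last 2 characters to the front (rotate right by 2), then delete the last 3 characters.
For "wltexydr", step one produces "drwltexy"; step two turns that into "drwlt".

drwlt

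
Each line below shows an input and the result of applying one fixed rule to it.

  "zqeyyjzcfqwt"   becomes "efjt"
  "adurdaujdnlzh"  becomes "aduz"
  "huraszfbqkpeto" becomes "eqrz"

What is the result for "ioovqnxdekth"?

ehno

The transformation: keep one character in every 3, starting at position 3 (positions 3rd, 6th, 9th, ...), then sort the characters into alphabetical order.
For "ioovqnxdekth", step one produces "oneh"; step two turns that into "ehno".
(Check on "adurdaujdnlzh": → "uadz" → "aduz" ✓)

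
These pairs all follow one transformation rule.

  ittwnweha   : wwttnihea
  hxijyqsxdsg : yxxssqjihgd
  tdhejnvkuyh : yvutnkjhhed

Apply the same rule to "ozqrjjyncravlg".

Looking at the pairs, the operation is to sort the characters into reverse alphabetical order.
For "ozqrjjyncravlg" the result is "zyvrrqonljjgca".

zyvrrqonljjgca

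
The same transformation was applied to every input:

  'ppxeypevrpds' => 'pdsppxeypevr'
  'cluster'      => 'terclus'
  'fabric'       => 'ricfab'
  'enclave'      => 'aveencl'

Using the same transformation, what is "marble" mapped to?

blemar

The transformation: move the last 3 characters to the front (rotate right by 3).
So "marble" becomes "blemar".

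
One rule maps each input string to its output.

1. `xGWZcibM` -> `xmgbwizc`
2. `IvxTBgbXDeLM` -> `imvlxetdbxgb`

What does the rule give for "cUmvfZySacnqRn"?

cnurmqvnfczays

The transformation: take characters alternately from the front and the back (1st, last, 2nd, 2nd-last, ...), then convert every letter to lowercase.
Applying both steps to "cUmvfZySacnqRn": "cnURmqvnfcZayS", then "cnurmqvnfczays".
(Check on "xGWZcibM": → "xMGbWiZc" → "xmgbwizc" ✓)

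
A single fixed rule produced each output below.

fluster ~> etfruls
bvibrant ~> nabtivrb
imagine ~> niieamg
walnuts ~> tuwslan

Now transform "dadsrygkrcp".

crdpdarsgyk

What's happening: move the last 3 characters to the front (rotate right by 3), then swap each adjacent pair of characters (1↔2, 3↔4, ...).
For "dadsrygkrcp", step one produces "rcpdadsrygk"; step two turns that into "crdpdarsgyk".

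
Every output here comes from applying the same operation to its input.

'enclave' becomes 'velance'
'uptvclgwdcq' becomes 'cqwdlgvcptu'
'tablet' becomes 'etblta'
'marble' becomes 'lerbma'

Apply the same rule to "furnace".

The rule is to reverse the string, then swap each adjacent pair of characters (1↔2, 3↔4, ...).
For "furnace", step one produces "ecanruf"; step two turns that into "cenaurf".
(Check on "marble": → "elbram" → "lerbma" ✓)

cenaurf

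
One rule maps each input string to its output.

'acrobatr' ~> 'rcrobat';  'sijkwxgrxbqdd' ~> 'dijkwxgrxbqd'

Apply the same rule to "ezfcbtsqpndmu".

The pattern: delete the first character, then move the last character to the front.
Starting from "ezfcbtsqpndmu": after the first operation, "zfcbtsqpndmu"; after the second, "uzfcbtsqpndm".
(Check on "acrobatr": → "crobatr" → "rcrobat" ✓)

uzfcbtsqpndm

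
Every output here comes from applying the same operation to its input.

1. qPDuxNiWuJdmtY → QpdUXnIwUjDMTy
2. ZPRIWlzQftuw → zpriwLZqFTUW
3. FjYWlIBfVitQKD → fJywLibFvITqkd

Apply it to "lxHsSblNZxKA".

In each case the input is transformed by: flip the case of every letter.
For "lxHsSblNZxKA" the result is "LXhSsBLnzXka".

LXhSsBLnzXka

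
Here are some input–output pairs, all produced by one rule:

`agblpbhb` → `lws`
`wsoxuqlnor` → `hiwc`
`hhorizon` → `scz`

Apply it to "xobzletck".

The transformation: shift every letter 11 places forward in the alphabet (wrapping around), then keep one character in every 3, starting at position 1 (positions 1st, 4th, 7th, ...).
Applying both steps to "xobzletck": "izmkwpenv", then "ike".

ike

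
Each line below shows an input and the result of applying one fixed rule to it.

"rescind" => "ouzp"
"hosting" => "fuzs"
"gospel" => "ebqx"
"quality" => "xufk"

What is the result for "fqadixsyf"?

jekr

The rule is to shift every letter 12 places forward in the alphabet (wrapping around), then keep only the last 4 characters.
"fqadixsyf" → "rcmpujekr" → "jekr".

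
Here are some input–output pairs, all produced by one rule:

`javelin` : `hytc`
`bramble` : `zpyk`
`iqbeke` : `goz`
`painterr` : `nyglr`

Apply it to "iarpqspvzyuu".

The transformation: shift every letter 2 places backward in the alphabet (wrapping around), then delete the last 3 characters.
"iarpqspvzyuu" → "gypnoqntxwss" → "gypnoqntx".

gypnoqntx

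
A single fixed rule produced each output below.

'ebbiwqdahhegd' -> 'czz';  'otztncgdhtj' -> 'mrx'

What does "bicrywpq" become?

zga

Each output is the input with this applied: shift every letter 2 places backward in the alphabet (wrapping around), then keep only the first 3 characters.
On "bicrywpq": the first step gives "zgapwuno", and the second then gives "zga".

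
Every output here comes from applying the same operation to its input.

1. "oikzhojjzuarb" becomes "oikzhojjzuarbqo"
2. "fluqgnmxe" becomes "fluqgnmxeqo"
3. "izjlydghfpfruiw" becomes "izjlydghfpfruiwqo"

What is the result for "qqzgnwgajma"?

In each case the input is transformed by: append "qo".
Doing the same to "qqzgnwgajma": "qqzgnwgajmaqo".

qqzgnwgajmaqo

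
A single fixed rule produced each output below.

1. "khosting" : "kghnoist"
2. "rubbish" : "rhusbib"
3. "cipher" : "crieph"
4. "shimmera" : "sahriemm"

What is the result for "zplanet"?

ztpelna

Rule — take characters alternately from the front and the back (1st, last, 2nd, 2nd-last, ...).
On "zplanet" that produces "ztpelna".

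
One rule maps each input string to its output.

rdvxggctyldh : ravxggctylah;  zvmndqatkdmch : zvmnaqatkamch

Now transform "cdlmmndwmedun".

In each case the input is transformed by: replace every "d" with "a".
Doing the same to "cdlmmndwmedun": "calmmnawmeaun".

calmmnawmeaun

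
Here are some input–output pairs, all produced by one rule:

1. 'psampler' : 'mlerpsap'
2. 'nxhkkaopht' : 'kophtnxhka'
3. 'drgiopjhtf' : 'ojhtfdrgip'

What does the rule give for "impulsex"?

useximpl

In each case the input is transformed by: swap the front and back halves of the string, then swap the first and last characters.
Starting from "impulsex": after the first operation, "lseximpu"; after the second, "useximpl".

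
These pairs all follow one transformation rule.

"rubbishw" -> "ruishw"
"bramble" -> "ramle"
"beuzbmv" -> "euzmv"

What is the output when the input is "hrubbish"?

What's happening: remove every "b".
So "hrubbish" becomes "hruish".

hruish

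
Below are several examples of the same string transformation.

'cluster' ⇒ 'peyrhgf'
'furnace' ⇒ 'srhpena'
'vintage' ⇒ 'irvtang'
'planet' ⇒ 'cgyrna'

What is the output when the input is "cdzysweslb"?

In each case the input is transformed by: take characters alternately from the front and the back (1st, last, 2nd, 2nd-last, ...), then shift every letter 13 places forward in the alphabet (wrapping around) — i.e. ROT13.
Applying both steps to "cdzysweslb": "cbdlzsyesw", then "poqymflrfj".

poqymflrfj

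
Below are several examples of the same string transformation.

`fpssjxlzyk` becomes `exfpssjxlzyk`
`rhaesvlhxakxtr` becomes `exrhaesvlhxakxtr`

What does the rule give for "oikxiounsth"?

exoikxiounsth

In each case the input is transformed by: prepend "ex".
"oikxiounsth" → "exoikxiounsth".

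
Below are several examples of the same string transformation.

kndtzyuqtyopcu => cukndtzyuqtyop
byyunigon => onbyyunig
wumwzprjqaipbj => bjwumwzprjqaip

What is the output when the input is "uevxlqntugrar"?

The rule is to move the last 2 characters to the front (rotate right by 2).
Doing the same to "uevxlqntugrar": "aruevxlqntugr".

aruevxlqntugr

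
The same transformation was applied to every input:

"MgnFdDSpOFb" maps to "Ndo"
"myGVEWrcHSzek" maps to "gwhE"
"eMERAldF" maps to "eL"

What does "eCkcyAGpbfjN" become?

What's happening: keep one character in every 3, starting at position 3 (positions 3rd, 6th, 9th, ...), then flip the case of every letter.
Starting from "eCkcyAGpbfjN": after the first operation, "kAbN"; after the second, "KaBn".

KaBn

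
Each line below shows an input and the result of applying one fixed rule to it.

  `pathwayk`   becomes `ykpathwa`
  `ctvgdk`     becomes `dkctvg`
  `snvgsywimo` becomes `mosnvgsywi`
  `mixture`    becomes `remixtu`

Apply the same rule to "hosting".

nghosti

What's happening: move the last 2 characters to the front (rotate right by 2).
Doing the same to "hosting": "nghosti".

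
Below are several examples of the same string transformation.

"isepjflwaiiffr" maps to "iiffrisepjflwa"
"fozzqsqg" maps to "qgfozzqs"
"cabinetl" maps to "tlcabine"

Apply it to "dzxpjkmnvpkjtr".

The transformation: swap the front and back halves of the string, then move the first 2 characters to the end (rotate left by 2).
"dzxpjkmnvpkjtr" → "nvpkjtrdzxpjkm" → "pkjtrdzxpjkmnv".

pkjtrdzxpjkmnv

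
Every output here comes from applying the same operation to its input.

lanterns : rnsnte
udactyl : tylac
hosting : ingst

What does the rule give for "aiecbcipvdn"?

The rule is to delete the first 2 characters, then move the last 3 characters to the front (rotate right by 3).
Applying both steps to "aiecbcipvdn": "ecbcipvdn", then "vdnecbcip".

vdnecbcip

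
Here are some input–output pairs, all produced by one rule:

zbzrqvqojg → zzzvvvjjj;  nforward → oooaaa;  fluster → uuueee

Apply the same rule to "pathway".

tttaaa

Rule — keep one character in every 3, starting at position 3 (positions 3rd, 6th, 9th, ...), then repeat every character 3 times.
Working it through for "pathway": intermediate "ta", final "tttaaa".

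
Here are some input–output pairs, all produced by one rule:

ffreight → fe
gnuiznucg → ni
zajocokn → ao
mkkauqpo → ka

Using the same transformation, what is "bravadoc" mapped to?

rv

The pattern: keep every other character starting from the second (positions 2nd, 4th, 6th, ...), then delete the last 2 characters.
Starting from "bravadoc": after the first operation, "rvdc"; after the second, "rv".
(Check on "gnuiznucg": → "ninc" → "ni" ✓)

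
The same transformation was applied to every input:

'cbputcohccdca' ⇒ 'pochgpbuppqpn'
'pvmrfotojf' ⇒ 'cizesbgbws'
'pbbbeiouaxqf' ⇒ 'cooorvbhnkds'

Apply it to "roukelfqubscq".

ebhxrysdhofpd

Rule — shift every letter 13 places forward in the alphabet (wrapping around) — i.e. ROT13.
Applying that to "roukelfqubscq" gives "ebhxrysdhofpd".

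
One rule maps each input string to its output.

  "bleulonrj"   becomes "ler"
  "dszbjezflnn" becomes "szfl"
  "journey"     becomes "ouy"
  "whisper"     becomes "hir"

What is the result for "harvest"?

The rule is to swap each adjacent pair of characters (1↔2, 3↔4, ...), then keep one character in every 3, starting at position 1 (positions 1st, 4th, 7th, ...).
So "harvest" becomes "art".

art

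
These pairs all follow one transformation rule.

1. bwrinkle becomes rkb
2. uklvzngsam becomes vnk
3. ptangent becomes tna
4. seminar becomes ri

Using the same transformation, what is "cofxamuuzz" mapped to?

The rule is to sort the characters into reverse alphabetical order, then keep one character in every 3, starting at position 2 (positions 2nd, 5th, 8th, ...).
On "cofxamuuzz": the first step gives "zzxuuomfca", and the second then gives "zuf".

zuf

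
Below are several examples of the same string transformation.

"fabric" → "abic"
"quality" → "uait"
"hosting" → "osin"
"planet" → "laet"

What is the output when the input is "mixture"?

The pattern: double every character, then keep one character in every 3, starting at position 3 (positions 3rd, 6th, 9th, ...).
"mixture" → "mmiixxttuurree" → "ixur".
(Check on "planet": → "ppllaanneett" → "laet" ✓)

ixur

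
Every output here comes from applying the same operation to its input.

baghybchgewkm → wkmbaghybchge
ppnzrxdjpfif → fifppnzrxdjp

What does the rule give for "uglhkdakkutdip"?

dipuglhkdakkut

The pattern: move the last 3 characters to the front (rotate right by 3).
On "uglhkdakkutdip" that produces "dipuglhkdakkut".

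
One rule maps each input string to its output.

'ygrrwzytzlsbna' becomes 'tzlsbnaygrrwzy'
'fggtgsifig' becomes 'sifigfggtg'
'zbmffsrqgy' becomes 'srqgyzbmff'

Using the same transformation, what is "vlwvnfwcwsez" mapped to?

Looking at the pairs, the operation is to swap the front and back halves of the string.
Doing the same to "vlwvnfwcwsez": "wcwsezvlwvnf".

wcwsezvlwvnf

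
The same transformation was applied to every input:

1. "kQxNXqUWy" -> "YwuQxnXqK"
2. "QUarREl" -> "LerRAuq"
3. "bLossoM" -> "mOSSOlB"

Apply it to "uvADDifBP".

pbFIddaVU

Looking at the pairs, the operation is to reverse the string, then flip the case of every letter.
"uvADDifBP" → "PBfiDDAvu" → "pbFIddaVU".
(Check on "kQxNXqUWy": → "yWUqXNxQk" → "YwuQxnXqK" ✓)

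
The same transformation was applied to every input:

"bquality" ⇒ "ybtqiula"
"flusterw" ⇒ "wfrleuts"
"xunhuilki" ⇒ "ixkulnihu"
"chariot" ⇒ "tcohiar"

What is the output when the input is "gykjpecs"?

What's happening: reverse the string, then take characters alternately from the front and the back (1st, last, 2nd, 2nd-last, ...).
On "gykjpecs": the first step gives "scepjkyg", and the second then gives "sgcyekpj".

sgcyekpj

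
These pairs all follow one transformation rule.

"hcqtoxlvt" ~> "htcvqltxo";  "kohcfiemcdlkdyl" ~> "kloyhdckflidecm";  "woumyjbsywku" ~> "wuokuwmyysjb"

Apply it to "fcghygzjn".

fncjgzhgy

In each case the input is transformed by: take characters alternately from the front and the back (1st, last, 2nd, 2nd-last, ...).
So "fcghygzjn" becomes "fncjgzhgy".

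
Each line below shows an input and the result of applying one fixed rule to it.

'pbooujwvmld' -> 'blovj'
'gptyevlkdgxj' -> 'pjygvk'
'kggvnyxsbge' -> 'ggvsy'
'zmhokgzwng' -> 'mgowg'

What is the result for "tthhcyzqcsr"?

Each output is the input with this applied: keep every other character starting from the second (positions 2nd, 4th, 6th, ...), then take characters alternately from the front and the back (1st, last, 2nd, 2nd-last, ...).
Working it through for "tthhcyzqcsr": intermediate "thyqs", final "tshqy".

tshqy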